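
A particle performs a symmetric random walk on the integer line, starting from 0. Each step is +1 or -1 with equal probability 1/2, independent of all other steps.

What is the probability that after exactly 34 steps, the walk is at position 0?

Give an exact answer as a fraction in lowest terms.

Answer: 583401555/4294967296

Derivation:
To return to 0 after 34 steps: need exactly 17 steps of +1 and 17 of -1.
Favorable paths: C(34,17) = 2333606220
Total paths: 2^34 = 17179869184
P = 2333606220/17179869184 = 583401555/4294967296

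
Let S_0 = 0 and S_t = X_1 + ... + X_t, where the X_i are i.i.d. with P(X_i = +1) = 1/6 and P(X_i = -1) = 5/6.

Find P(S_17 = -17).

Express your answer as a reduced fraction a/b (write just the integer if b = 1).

To reach position -17 after 17 steps: need 0 steps of +1 and 17 steps of -1.
Number of such sequences: C(17,0) = 1
Each has probability (1/6)^0 · (5/6)^17 = 762939453125/16926659444736
P = 1 · 762939453125/16926659444736 = 762939453125/16926659444736

Answer: 762939453125/16926659444736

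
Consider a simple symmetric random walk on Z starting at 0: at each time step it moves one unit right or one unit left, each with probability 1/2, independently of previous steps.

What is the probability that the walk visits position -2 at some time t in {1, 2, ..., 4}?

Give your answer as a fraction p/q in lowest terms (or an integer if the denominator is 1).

Count via complement. Let g(t,s) = #length-t paths at position s with S_1..S_t all ≠ -2.
g(t,s) = g(t-1,s-1) + g(t-1,s+1) for s ≠ -2; g(t,-2) = 0.
t=0: g(0,0)=1
t=1: g(1,-1)=1 g(1,1)=1
t=2: g(2,0)=2 g(2,2)=1
t=3: g(3,-1)=2 g(3,1)=3 g(3,3)=1
t=4: g(4,0)=5 g(4,2)=4 g(4,4)=1
Paths never hitting -2: Σ_s g(4,s) = 10
Paths hitting -2: 2^4 - 10 = 6
P = 6/16 = 3/8

Answer: 3/8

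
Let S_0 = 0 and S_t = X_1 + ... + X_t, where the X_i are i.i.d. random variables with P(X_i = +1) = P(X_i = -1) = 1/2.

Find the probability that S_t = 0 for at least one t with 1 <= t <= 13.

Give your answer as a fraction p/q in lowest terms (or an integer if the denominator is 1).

Answer: 793/1024

Derivation:
Count via complement. Let g(t,s) = #length-t paths at position s with S_1..S_t all ≠ 0.
g(t,s) = g(t-1,s-1) + g(t-1,s+1) for s ≠ 0; g(t,0) = 0.
t=0: g(0,0)=1
t=1: g(1,-1)=1 g(1,1)=1
t=2: g(2,-2)=1 g(2,2)=1
t=3: g(3,-3)=1 g(3,-1)=1 g(3,1)=1 g(3,3)=1
t=4: g(4,-4)=1 g(4,-2)=2 g(4,2)=2 g(4,4)=1
t=5: g(5,-5)=1 g(5,-3)=3 g(5,-1)=2 g(5,1)=2 g(5,3)=3 g(5,5)=1
t=6: g(6,-6)=1 g(6,-4)=4 g(6,-2)=5 g(6,2)=5 g(6,4)=4 g(6,6)=1
t=7: g(7,-7)=1 g(7,-5)=5 g(7,-3)=9 g(7,-1)=5 g(7,1)=5 g(7,3)=9 g(7,5)=5 g(7,7)=1
t=8: g(8,-8)=1 g(8,-6)=6 g(8,-4)=14 g(8,-2)=14 g(8,2)=14 g(8,4)=14 g(8,6)=6 g(8,8)=1
t=9: g(9,-9)=1 g(9,-7)=7 g(9,-5)=20 g(9,-3)=28 g(9,-1)=14 g(9,1)=14 g(9,3)=28 g(9,5)=20 g(9,7)=7 g(9,9)=1
t=10: g(10,-10)=1 g(10,-8)=8 g(10,-6)=27 g(10,-4)=48 g(10,-2)=42 g(10,2)=42 g(10,4)=48 g(10,6)=27 g(10,8)=8 g(10,10)=1
t=11: g(11,-11)=1 g(11,-9)=9 g(11,-7)=35 g(11,-5)=75 g(11,-3)=90 g(11,-1)=42 g(11,1)=42 g(11,3)=90 g(11,5)=75 g(11,7)=35 g(11,9)=9 g(11,11)=1
t=12: g(12,-12)=1 g(12,-10)=10 g(12,-8)=44 g(12,-6)=110 g(12,-4)=165 g(12,-2)=132 g(12,2)=132 g(12,4)=165 g(12,6)=110 g(12,8)=44 g(12,10)=10 g(12,12)=1
t=13: g(13,-13)=1 g(13,-11)=11 g(13,-9)=54 g(13,-7)=154 g(13,-5)=275 g(13,-3)=297 g(13,-1)=132 g(13,1)=132 g(13,3)=297 g(13,5)=275 g(13,7)=154 g(13,9)=54 g(13,11)=11 g(13,13)=1
Paths never hitting 0: Σ_s g(13,s) = 1848
Paths hitting 0: 2^13 - 1848 = 6344
P = 6344/8192 = 793/1024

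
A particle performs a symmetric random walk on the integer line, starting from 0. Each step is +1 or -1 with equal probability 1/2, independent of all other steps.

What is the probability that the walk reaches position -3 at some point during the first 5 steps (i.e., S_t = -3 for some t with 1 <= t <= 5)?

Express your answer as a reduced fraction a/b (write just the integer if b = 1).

Answer: 7/32

Derivation:
Count via complement. Let g(t,s) = #length-t paths at position s with S_1..S_t all ≠ -3.
g(t,s) = g(t-1,s-1) + g(t-1,s+1) for s ≠ -3; g(t,-3) = 0.
t=0: g(0,0)=1
t=1: g(1,-1)=1 g(1,1)=1
t=2: g(2,-2)=1 g(2,0)=2 g(2,2)=1
t=3: g(3,-1)=3 g(3,1)=3 g(3,3)=1
t=4: g(4,-2)=3 g(4,0)=6 g(4,2)=4 g(4,4)=1
t=5: g(5,-1)=9 g(5,1)=10 g(5,3)=5 g(5,5)=1
Paths never hitting -3: Σ_s g(5,s) = 25
Paths hitting -3: 2^5 - 25 = 7
P = 7/32 = 7/32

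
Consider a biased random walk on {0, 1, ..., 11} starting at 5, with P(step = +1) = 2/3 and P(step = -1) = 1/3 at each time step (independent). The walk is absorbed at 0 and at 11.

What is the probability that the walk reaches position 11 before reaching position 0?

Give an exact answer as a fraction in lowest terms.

Answer: 1984/2047

Derivation:
Biased walk: p = 2/3, q = 1/3, r = q/p = 1/2
Gambler's ruin: P(hit 11 before 0 | start at 5) = (1 - r^a)/(1 - r^N)
r^5 = 1/32; r^11 = 1/2048
P = (1 - 1/32) / (1 - 1/2048) = 31/32 / 2047/2048 = 1984/2047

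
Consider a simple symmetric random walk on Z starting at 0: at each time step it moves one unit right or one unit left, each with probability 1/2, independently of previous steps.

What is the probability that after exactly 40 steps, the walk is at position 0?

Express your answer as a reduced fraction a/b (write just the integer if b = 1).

Answer: 34461632205/274877906944

Derivation:
To return to 0 after 40 steps: need exactly 20 steps of +1 and 20 of -1.
Favorable paths: C(40,20) = 137846528820
Total paths: 2^40 = 1099511627776
P = 137846528820/1099511627776 = 34461632205/274877906944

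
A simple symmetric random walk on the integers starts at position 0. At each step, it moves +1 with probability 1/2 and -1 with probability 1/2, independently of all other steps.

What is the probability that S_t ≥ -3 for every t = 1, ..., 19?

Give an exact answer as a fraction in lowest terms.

Answer: 20995/32768

Derivation:
Let f(t,s) = #length-t paths at position s with S_1..S_t all ≥ -3.
f(t,s) = f(t-1,s-1) + f(t-1,s+1) for s ≥ -3; f(t,s) = 0 for s < -3.
t=0: f(0,0)=1
t=1: f(1,-1)=1 f(1,1)=1
t=2: f(2,-2)=1 f(2,0)=2 f(2,2)=1
t=3: f(3,-3)=1 f(3,-1)=3 f(3,1)=3 f(3,3)=1
t=4: f(4,-2)=4 f(4,0)=6 f(4,2)=4 f(4,4)=1
t=5: f(5,-3)=4 f(5,-1)=10 f(5,1)=10 f(5,3)=5 f(5,5)=1
t=6: f(6,-2)=14 f(6,0)=20 f(6,2)=15 f(6,4)=6 f(6,6)=1
t=7: f(7,-3)=14 f(7,-1)=34 f(7,1)=35 f(7,3)=21 f(7,5)=7 f(7,7)=1
t=8: f(8,-2)=48 f(8,0)=69 f(8,2)=56 f(8,4)=28 f(8,6)=8 f(8,8)=1
t=9: f(9,-3)=48 f(9,-1)=117 f(9,1)=125 f(9,3)=84 f(9,5)=36 f(9,7)=9 f(9,9)=1
t=10: f(10,-2)=165 f(10,0)=242 f(10,2)=209 f(10,4)=120 f(10,6)=45 f(10,8)=10 f(10,10)=1
t=11: f(11,-3)=165 f(11,-1)=407 f(11,1)=451 f(11,3)=329 f(11,5)=165 f(11,7)=55 f(11,9)=11 f(11,11)=1
t=12: f(12,-2)=572 f(12,0)=858 f(12,2)=780 f(12,4)=494 f(12,6)=220 f(12,8)=66 f(12,10)=12 f(12,12)=1
t=13: f(13,-3)=572 f(13,-1)=1430 f(13,1)=1638 f(13,3)=1274 f(13,5)=714 f(13,7)=286 f(13,9)=78 f(13,11)=13 f(13,13)=1
t=14: f(14,-2)=2002 f(14,0)=3068 f(14,2)=2912 f(14,4)=1988 f(14,6)=1000 f(14,8)=364 f(14,10)=91 f(14,12)=14 f(14,14)=1
t=15: f(15,-3)=2002 f(15,-1)=5070 f(15,1)=5980 f(15,3)=4900 f(15,5)=2988 f(15,7)=1364 f(15,9)=455 f(15,11)=105 f(15,13)=15 f(15,15)=1
t=16: f(16,-2)=7072 f(16,0)=11050 f(16,2)=10880 f(16,4)=7888 f(16,6)=4352 f(16,8)=1819 f(16,10)=560 f(16,12)=120 f(16,14)=16 f(16,16)=1
t=17: f(17,-3)=7072 f(17,-1)=18122 f(17,1)=21930 f(17,3)=18768 f(17,5)=12240 f(17,7)=6171 f(17,9)=2379 f(17,11)=680 f(17,13)=136 f(17,15)=17 f(17,17)=1
t=18: f(18,-2)=25194 f(18,0)=40052 f(18,2)=40698 f(18,4)=31008 f(18,6)=18411 f(18,8)=8550 f(18,10)=3059 f(18,12)=816 f(18,14)=153 f(18,16)=18 f(18,18)=1
t=19: f(19,-3)=25194 f(19,-1)=65246 f(19,1)=80750 f(19,3)=71706 f(19,5)=49419 f(19,7)=26961 f(19,9)=11609 f(19,11)=3875 f(19,13)=969 f(19,15)=171 f(19,17)=19 f(19,19)=1
Σ_s f(19,s) = 335920
P = 335920/524288 = 20995/32768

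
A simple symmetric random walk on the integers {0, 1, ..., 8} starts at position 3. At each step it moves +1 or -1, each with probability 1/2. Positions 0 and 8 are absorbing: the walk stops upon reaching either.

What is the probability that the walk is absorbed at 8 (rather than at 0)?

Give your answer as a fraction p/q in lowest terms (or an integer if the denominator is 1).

Answer: 3/8

Derivation:
Symmetric walk (p = 1/2): the harmonic-function argument gives P(hit 8 before 0 | start at 3) = a/N.
P = 3/8 = 3/8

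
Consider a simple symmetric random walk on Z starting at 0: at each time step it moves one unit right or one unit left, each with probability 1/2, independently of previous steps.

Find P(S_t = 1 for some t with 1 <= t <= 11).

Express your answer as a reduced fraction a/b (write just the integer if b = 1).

Count via complement. Let g(t,s) = #length-t paths at position s with S_1..S_t all ≠ 1.
g(t,s) = g(t-1,s-1) + g(t-1,s+1) for s ≠ 1; g(t,1) = 0.
t=0: g(0,0)=1
t=1: g(1,-1)=1
t=2: g(2,-2)=1 g(2,0)=1
t=3: g(3,-3)=1 g(3,-1)=2
t=4: g(4,-4)=1 g(4,-2)=3 g(4,0)=2
t=5: g(5,-5)=1 g(5,-3)=4 g(5,-1)=5
t=6: g(6,-6)=1 g(6,-4)=5 g(6,-2)=9 g(6,0)=5
t=7: g(7,-7)=1 g(7,-5)=6 g(7,-3)=14 g(7,-1)=14
t=8: g(8,-8)=1 g(8,-6)=7 g(8,-4)=20 g(8,-2)=28 g(8,0)=14
t=9: g(9,-9)=1 g(9,-7)=8 g(9,-5)=27 g(9,-3)=48 g(9,-1)=42
t=10: g(10,-10)=1 g(10,-8)=9 g(10,-6)=35 g(10,-4)=75 g(10,-2)=90 g(10,0)=42
t=11: g(11,-11)=1 g(11,-9)=10 g(11,-7)=44 g(11,-5)=110 g(11,-3)=165 g(11,-1)=132
Paths never hitting 1: Σ_s g(11,s) = 462
Paths hitting 1: 2^11 - 462 = 1586
P = 1586/2048 = 793/1024

Answer: 793/1024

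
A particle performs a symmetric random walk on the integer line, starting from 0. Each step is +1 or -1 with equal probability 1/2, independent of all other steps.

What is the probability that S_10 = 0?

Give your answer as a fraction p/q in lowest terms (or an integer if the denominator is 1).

To return to 0 after 10 steps: need exactly 5 steps of +1 and 5 of -1.
Favorable paths: C(10,5) = 252
Total paths: 2^10 = 1024
P = 252/1024 = 63/256

Answer: 63/256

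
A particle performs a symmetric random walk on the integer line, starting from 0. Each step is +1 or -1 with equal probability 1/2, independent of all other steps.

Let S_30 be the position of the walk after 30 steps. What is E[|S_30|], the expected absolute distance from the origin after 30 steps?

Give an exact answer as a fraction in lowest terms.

S_30 takes values m ≡ 0 (mod 2) with |m| ≤ 30; P(S_30=m) = C(30,(30+m)/2)/2^30.
Total paths: 2^30 = 1073741824
Distribution: P(S=-30)=1/1073741824, P(S=-28)=30/1073741824, P(S=-26)=435/1073741824, P(S=-24)=4060/1073741824, P(S=-22)=27405/1073741824, P(S=-20)=142506/1073741824, P(S=-18)=593775/1073741824, P(S=-16)=2035800/1073741824, P(S=-14)=5852925/1073741824, P(S=-12)=14307150/1073741824, P(S=-10)=30045015/1073741824, P(S=-8)=54627300/1073741824, P(S=-6)=86493225/1073741824, P(S=-4)=119759850/1073741824, P(S=-2)=145422675/1073741824, P(S=0)=155117520/1073741824, P(S=2)=145422675/1073741824, P(S=4)=119759850/1073741824, P(S=6)=86493225/1073741824, P(S=8)=54627300/1073741824, P(S=10)=30045015/1073741824, P(S=12)=14307150/1073741824, P(S=14)=5852925/1073741824, P(S=16)=2035800/1073741824, P(S=18)=593775/1073741824, P(S=20)=142506/1073741824, P(S=22)=27405/1073741824, P(S=24)=4060/1073741824, P(S=26)=435/1073741824, P(S=28)=30/1073741824, P(S=30)=1/1073741824
E[|S_30|] = Σ_m |m|·P(S_30=m) = 4653525600/1073741824 = 145422675/33554432

Answer: 145422675/33554432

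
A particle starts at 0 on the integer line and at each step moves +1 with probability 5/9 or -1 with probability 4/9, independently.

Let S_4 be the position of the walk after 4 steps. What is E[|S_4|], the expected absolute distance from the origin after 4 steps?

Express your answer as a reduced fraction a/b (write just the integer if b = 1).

S_4 takes values m ≡ 0 (mod 2) with |m| ≤ 4; P(S_4=m) = C(4,(4+m)/2) · (5/9)^((4+m)/2) · (4/9)^((4-m)/2).
Distribution: P(S=-4)=256/6561, P(S=-2)=1280/6561, P(S=0)=800/2187, P(S=2)=2000/6561, P(S=4)=625/6561
E[|S_4|] = Σ_m |m|·P(S_4=m) = 10084/6561

Answer: 10084/6561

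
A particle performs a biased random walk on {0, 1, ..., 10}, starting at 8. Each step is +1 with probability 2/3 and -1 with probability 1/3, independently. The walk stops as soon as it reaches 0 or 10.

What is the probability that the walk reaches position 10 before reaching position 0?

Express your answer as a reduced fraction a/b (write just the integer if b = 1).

Biased walk: p = 2/3, q = 1/3, r = q/p = 1/2
Gambler's ruin: P(hit 10 before 0 | start at 8) = (1 - r^a)/(1 - r^N)
r^8 = 1/256; r^10 = 1/1024
P = (1 - 1/256) / (1 - 1/1024) = 255/256 / 1023/1024 = 340/341

Answer: 340/341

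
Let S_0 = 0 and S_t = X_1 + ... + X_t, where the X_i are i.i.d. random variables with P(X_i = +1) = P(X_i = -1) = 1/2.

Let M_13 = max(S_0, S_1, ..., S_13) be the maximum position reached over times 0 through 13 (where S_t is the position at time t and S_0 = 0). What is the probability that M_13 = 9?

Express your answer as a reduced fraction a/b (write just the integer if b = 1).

Let M_13 = max(S_0,...,S_13). Use the reflection principle: for j ≥ 1, #{paths with M_13 ≥ j} = #{S_13 ≥ j} + #{S_13 ≥ j+1}.
By reflection, #{M_13 ≥ 9} = #{S_13 ≥ 9} + #{S_13 ≥ 10} = 92 + 14 = 106.
#{M_13 ≥ 10} = #{S_13 ≥ 10} + #{S_13 ≥ 11} = 14 + 14 = 28.
#{M_13 = 9} = 106 - 28 = 78.
P(M_13 = 9) = 78/8192 = 39/4096

Answer: 39/4096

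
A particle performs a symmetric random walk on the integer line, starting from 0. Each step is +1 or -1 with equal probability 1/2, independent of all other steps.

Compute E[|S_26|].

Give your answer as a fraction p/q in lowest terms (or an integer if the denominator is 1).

Answer: 16900975/4194304

Derivation:
S_26 takes values m ≡ 0 (mod 2) with |m| ≤ 26; P(S_26=m) = C(26,(26+m)/2)/2^26.
Total paths: 2^26 = 67108864
Distribution: P(S=-26)=1/67108864, P(S=-24)=26/67108864, P(S=-22)=325/67108864, P(S=-20)=2600/67108864, P(S=-18)=14950/67108864, P(S=-16)=65780/67108864, P(S=-14)=230230/67108864, P(S=-12)=657800/67108864, P(S=-10)=1562275/67108864, P(S=-8)=3124550/67108864, P(S=-6)=5311735/67108864, P(S=-4)=7726160/67108864, P(S=-2)=9657700/67108864, P(S=0)=10400600/67108864, P(S=2)=9657700/67108864, P(S=4)=7726160/67108864, P(S=6)=5311735/67108864, P(S=8)=3124550/67108864, P(S=10)=1562275/67108864, P(S=12)=657800/67108864, P(S=14)=230230/67108864, P(S=16)=65780/67108864, P(S=18)=14950/67108864, P(S=20)=2600/67108864, P(S=22)=325/67108864, P(S=24)=26/67108864, P(S=26)=1/67108864
E[|S_26|] = Σ_m |m|·P(S_26=m) = 270415600/67108864 = 16900975/4194304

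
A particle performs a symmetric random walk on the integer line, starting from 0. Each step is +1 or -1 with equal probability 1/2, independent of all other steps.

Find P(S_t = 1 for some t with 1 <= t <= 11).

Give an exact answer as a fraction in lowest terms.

Count via complement. Let g(t,s) = #length-t paths at position s with S_1..S_t all ≠ 1.
g(t,s) = g(t-1,s-1) + g(t-1,s+1) for s ≠ 1; g(t,1) = 0.
t=0: g(0,0)=1
t=1: g(1,-1)=1
t=2: g(2,-2)=1 g(2,0)=1
t=3: g(3,-3)=1 g(3,-1)=2
t=4: g(4,-4)=1 g(4,-2)=3 g(4,0)=2
t=5: g(5,-5)=1 g(5,-3)=4 g(5,-1)=5
t=6: g(6,-6)=1 g(6,-4)=5 g(6,-2)=9 g(6,0)=5
t=7: g(7,-7)=1 g(7,-5)=6 g(7,-3)=14 g(7,-1)=14
t=8: g(8,-8)=1 g(8,-6)=7 g(8,-4)=20 g(8,-2)=28 g(8,0)=14
t=9: g(9,-9)=1 g(9,-7)=8 g(9,-5)=27 g(9,-3)=48 g(9,-1)=42
t=10: g(10,-10)=1 g(10,-8)=9 g(10,-6)=35 g(10,-4)=75 g(10,-2)=90 g(10,0)=42
t=11: g(11,-11)=1 g(11,-9)=10 g(11,-7)=44 g(11,-5)=110 g(11,-3)=165 g(11,-1)=132
Paths never hitting 1: Σ_s g(11,s) = 462
Paths hitting 1: 2^11 - 462 = 1586
P = 1586/2048 = 793/1024

Answer: 793/1024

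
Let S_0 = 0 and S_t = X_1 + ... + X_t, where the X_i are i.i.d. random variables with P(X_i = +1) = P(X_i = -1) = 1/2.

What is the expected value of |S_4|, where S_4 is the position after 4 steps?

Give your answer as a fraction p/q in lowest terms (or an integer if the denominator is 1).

Answer: 3/2

Derivation:
S_4 takes values m ≡ 0 (mod 2) with |m| ≤ 4; P(S_4=m) = C(4,(4+m)/2)/2^4.
Total paths: 2^4 = 16
Distribution: P(S=-4)=1/16, P(S=-2)=4/16, P(S=0)=6/16, P(S=2)=4/16, P(S=4)=1/16
E[|S_4|] = Σ_m |m|·P(S_4=m) = 24/16 = 3/2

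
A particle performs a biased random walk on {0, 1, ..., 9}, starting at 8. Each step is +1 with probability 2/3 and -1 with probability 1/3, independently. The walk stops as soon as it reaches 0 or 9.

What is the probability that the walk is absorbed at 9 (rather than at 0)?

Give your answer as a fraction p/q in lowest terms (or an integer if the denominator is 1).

Answer: 510/511

Derivation:
Biased walk: p = 2/3, q = 1/3, r = q/p = 1/2
Gambler's ruin: P(hit 9 before 0 | start at 8) = (1 - r^a)/(1 - r^N)
r^8 = 1/256; r^9 = 1/512
P = (1 - 1/256) / (1 - 1/512) = 255/256 / 511/512 = 510/511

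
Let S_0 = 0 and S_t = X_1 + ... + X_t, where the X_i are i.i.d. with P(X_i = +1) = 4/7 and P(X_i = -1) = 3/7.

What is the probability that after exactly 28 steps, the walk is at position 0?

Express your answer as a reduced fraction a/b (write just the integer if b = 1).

Answer: 51506443474920957542400/459986536544739960976801

Derivation:
To be at 0 after 28 steps: need exactly 14 steps of +1 and 14 of -1.
Number of such sequences: C(28,14) = 40116600
Each has probability (4/7)^14 · (3/7)^14 = 1283918464548864/459986536544739960976801
P = 40116600 · 1283918464548864/459986536544739960976801 = 51506443474920957542400/459986536544739960976801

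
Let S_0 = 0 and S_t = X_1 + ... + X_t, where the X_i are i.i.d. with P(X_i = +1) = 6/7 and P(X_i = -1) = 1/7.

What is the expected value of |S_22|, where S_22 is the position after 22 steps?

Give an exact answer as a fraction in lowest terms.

S_22 takes values m ≡ 0 (mod 2) with |m| ≤ 22; P(S_22=m) = C(22,(22+m)/2) · (6/7)^((22+m)/2) · (1/7)^((22-m)/2).
Distribution: P(S=-22)=1/3909821048582988049, P(S=-20)=132/3909821048582988049, P(S=-18)=1188/558545864083284007, P(S=-16)=47520/558545864083284007, P(S=-14)=1354320/558545864083284007, P(S=-12)=29253312/558545864083284007, P(S=-10)=497306304/558545864083284007, P(S=-8)=47741405184/3909821048582988049, P(S=-6)=537090808320/3909821048582988049, P(S=-4)=716121077760/558545864083284007, P(S=-2)=5585744406528/558545864083284007, P(S=0)=36561236115456/558545864083284007, P(S=2)=201086798635008/558545864083284007, P(S=4)=928092916776960/558545864083284007, P(S=6)=25058508752977920/3909821048582988049, P(S=8)=80187228009529344/3909821048582988049, P(S=10)=30070210503573504/558545864083284007, P(S=12)=63678092831096832/558545864083284007, P(S=14)=106130154718494720/558545864083284007, P(S=16)=134059142802309120/558545864083284007, P(S=18)=120653228522078208/558545864083284007, P(S=20)=482612914088312832/3909821048582988049, P(S=22)=131621703842267136/3909821048582988049
E[|S_22|] = Σ_m |m|·P(S_22=m) = 61440248836550995774/3909821048582988049

Answer: 61440248836550995774/3909821048582988049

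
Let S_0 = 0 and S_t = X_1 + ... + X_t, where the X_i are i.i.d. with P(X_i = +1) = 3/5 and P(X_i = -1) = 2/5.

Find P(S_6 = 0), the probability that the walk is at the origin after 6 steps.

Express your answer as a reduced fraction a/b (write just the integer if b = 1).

Answer: 864/3125

Derivation:
To be at 0 after 6 steps: need exactly 3 steps of +1 and 3 of -1.
Number of such sequences: C(6,3) = 20
Each has probability (3/5)^3 · (2/5)^3 = 216/15625
P = 20 · 216/15625 = 864/3125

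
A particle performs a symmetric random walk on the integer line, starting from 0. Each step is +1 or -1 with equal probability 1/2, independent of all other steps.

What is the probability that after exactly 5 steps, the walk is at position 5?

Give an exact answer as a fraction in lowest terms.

Answer: 1/32

Derivation:
To reach position 5 after 5 steps: need 5 steps of +1 and 0 of -1.
Favorable paths: C(5,5) = 1
Total paths: 2^5 = 32
P = 1/32 = 1/32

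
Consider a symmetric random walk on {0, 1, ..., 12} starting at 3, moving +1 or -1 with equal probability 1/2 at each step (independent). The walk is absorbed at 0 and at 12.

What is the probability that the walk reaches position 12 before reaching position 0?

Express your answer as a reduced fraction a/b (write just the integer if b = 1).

Symmetric walk (p = 1/2): the harmonic-function argument gives P(hit 12 before 0 | start at 3) = a/N.
P = 3/12 = 1/4

Answer: 1/4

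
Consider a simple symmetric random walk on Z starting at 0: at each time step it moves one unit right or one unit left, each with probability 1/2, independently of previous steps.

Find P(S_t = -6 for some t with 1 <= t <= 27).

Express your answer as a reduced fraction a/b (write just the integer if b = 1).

Answer: 16628809/67108864

Derivation:
Count via complement. Let g(t,s) = #length-t paths at position s with S_1..S_t all ≠ -6.
g(t,s) = g(t-1,s-1) + g(t-1,s+1) for s ≠ -6; g(t,-6) = 0.
t=0: g(0,0)=1
t=1: g(1,-1)=1 g(1,1)=1
t=2: g(2,-2)=1 g(2,0)=2 g(2,2)=1
t=3: g(3,-3)=1 g(3,-1)=3 g(3,1)=3 g(3,3)=1
t=4: g(4,-4)=1 g(4,-2)=4 g(4,0)=6 g(4,2)=4 g(4,4)=1
t=5: g(5,-5)=1 g(5,-3)=5 g(5,-1)=10 g(5,1)=10 g(5,3)=5 g(5,5)=1
t=6: g(6,-4)=6 g(6,-2)=15 g(6,0)=20 g(6,2)=15 g(6,4)=6 g(6,6)=1
t=7: g(7,-5)=6 g(7,-3)=21 g(7,-1)=35 g(7,1)=35 g(7,3)=21 g(7,5)=7 g(7,7)=1
t=8: g(8,-4)=27 g(8,-2)=56 g(8,0)=70 g(8,2)=56 g(8,4)=28 g(8,6)=8 g(8,8)=1
t=9: g(9,-5)=27 g(9,-3)=83 g(9,-1)=126 g(9,1)=126 g(9,3)=84 g(9,5)=36 g(9,7)=9 g(9,9)=1
t=10: g(10,-4)=110 g(10,-2)=209 g(10,0)=252 g(10,2)=210 g(10,4)=120 g(10,6)=45 g(10,8)=10 g(10,10)=1
t=11: g(11,-5)=110 g(11,-3)=319 g(11,-1)=461 g(11,1)=462 g(11,3)=330 g(11,5)=165 g(11,7)=55 g(11,9)=11 g(11,11)=1
t=12: g(12,-4)=429 g(12,-2)=780 g(12,0)=923 g(12,2)=792 g(12,4)=495 g(12,6)=220 g(12,8)=66 g(12,10)=12 g(12,12)=1
t=13: g(13,-5)=429 g(13,-3)=1209 g(13,-1)=1703 g(13,1)=1715 g(13,3)=1287 g(13,5)=715 g(13,7)=286 g(13,9)=78 g(13,11)=13 g(13,13)=1
t=14: g(14,-4)=1638 g(14,-2)=2912 g(14,0)=3418 g(14,2)=3002 g(14,4)=2002 g(14,6)=1001 g(14,8)=364 g(14,10)=91 g(14,12)=14 g(14,14)=1
t=15: g(15,-5)=1638 g(15,-3)=4550 g(15,-1)=6330 g(15,1)=6420 g(15,3)=5004 g(15,5)=3003 g(15,7)=1365 g(15,9)=455 g(15,11)=105 g(15,13)=15 g(15,15)=1
t=16: g(16,-4)=6188 g(16,-2)=10880 g(16,0)=12750 g(16,2)=11424 g(16,4)=8007 g(16,6)=4368 g(16,8)=1820 g(16,10)=560 g(16,12)=120 g(16,14)=16 g(16,16)=1
t=17: g(17,-5)=6188 g(17,-3)=17068 g(17,-1)=23630 g(17,1)=24174 g(17,3)=19431 g(17,5)=12375 g(17,7)=6188 g(17,9)=2380 g(17,11)=680 g(17,13)=136 g(17,15)=17 g(17,17)=1
t=18: g(18,-4)=23256 g(18,-2)=40698 g(18,0)=47804 g(18,2)=43605 g(18,4)=31806 g(18,6)=18563 g(18,8)=8568 g(18,10)=3060 g(18,12)=816 g(18,14)=153 g(18,16)=18 g(18,18)=1
t=19: g(19,-5)=23256 g(19,-3)=63954 g(19,-1)=88502 g(19,1)=91409 g(19,3)=75411 g(19,5)=50369 g(19,7)=27131 g(19,9)=11628 g(19,11)=3876 g(19,13)=969 g(19,15)=171 g(19,17)=19 g(19,19)=1
t=20: g(20,-4)=87210 g(20,-2)=152456 g(20,0)=179911 g(20,2)=166820 g(20,4)=125780 g(20,6)=77500 g(20,8)=38759 g(20,10)=15504 g(20,12)=4845 g(20,14)=1140 g(20,16)=190 g(20,18)=20 g(20,20)=1
t=21: g(21,-5)=87210 g(21,-3)=239666 g(21,-1)=332367 g(21,1)=346731 g(21,3)=292600 g(21,5)=203280 g(21,7)=116259 g(21,9)=54263 g(21,11)=20349 g(21,13)=5985 g(21,15)=1330 g(21,17)=210 g(21,19)=21 g(21,21)=1
t=22: g(22,-4)=326876 g(22,-2)=572033 g(22,0)=679098 g(22,2)=639331 g(22,4)=495880 g(22,6)=319539 g(22,8)=170522 g(22,10)=74612 g(22,12)=26334 g(22,14)=7315 g(22,16)=1540 g(22,18)=231 g(22,20)=22 g(22,22)=1
t=23: g(23,-5)=326876 g(23,-3)=898909 g(23,-1)=1251131 g(23,1)=1318429 g(23,3)=1135211 g(23,5)=815419 g(23,7)=490061 g(23,9)=245134 g(23,11)=100946 g(23,13)=33649 g(23,15)=8855 g(23,17)=1771 g(23,19)=253 g(23,21)=23 g(23,23)=1
t=24: g(24,-4)=1225785 g(24,-2)=2150040 g(24,0)=2569560 g(24,2)=2453640 g(24,4)=1950630 g(24,6)=1305480 g(24,8)=735195 g(24,10)=346080 g(24,12)=134595 g(24,14)=42504 g(24,16)=10626 g(24,18)=2024 g(24,20)=276 g(24,22)=24 g(24,24)=1
t=25: g(25,-5)=1225785 g(25,-3)=3375825 g(25,-1)=4719600 g(25,1)=5023200 g(25,3)=4404270 g(25,5)=3256110 g(25,7)=2040675 g(25,9)=1081275 g(25,11)=480675 g(25,13)=177099 g(25,15)=53130 g(25,17)=12650 g(25,19)=2300 g(25,21)=300 g(25,23)=25 g(25,25)=1
t=26: g(26,-4)=4601610 g(26,-2)=8095425 g(26,0)=9742800 g(26,2)=9427470 g(26,4)=7660380 g(26,6)=5296785 g(26,8)=3121950 g(26,10)=1561950 g(26,12)=657774 g(26,14)=230229 g(26,16)=65780 g(26,18)=14950 g(26,20)=2600 g(26,22)=325 g(26,24)=26 g(26,26)=1
t=27: g(27,-5)=4601610 g(27,-3)=12697035 g(27,-1)=17838225 g(27,1)=19170270 g(27,3)=17087850 g(27,5)=12957165 g(27,7)=8418735 g(27,9)=4683900 g(27,11)=2219724 g(27,13)=888003 g(27,15)=296009 g(27,17)=80730 g(27,19)=17550 g(27,21)=2925 g(27,23)=351 g(27,25)=27 g(27,27)=1
Paths never hitting -6: Σ_s g(27,s) = 100960110
Paths hitting -6: 2^27 - 100960110 = 33257618
P = 33257618/134217728 = 16628809/67108864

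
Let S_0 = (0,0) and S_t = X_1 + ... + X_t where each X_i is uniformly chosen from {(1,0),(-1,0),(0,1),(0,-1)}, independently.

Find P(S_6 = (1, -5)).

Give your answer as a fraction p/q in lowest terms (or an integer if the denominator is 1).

Let h be the number of horizontal steps (so 6-h are vertical). To end at (1,-5) need (h+1)/2 right-steps and ((6-h)-5)/2 up-steps.
Sum over h with 1 ≤ h ≤ 1, h ≡ 1 (mod 2), 6-h ≡ 1 (mod 2):
h=1: C(6,1)·C(1,1)·C(5,0) = 6·1·1 = 6
Total favorable: 6
Total paths: 4^6 = 4096
P = 6/4096 = 3/2048

Answer: 3/2048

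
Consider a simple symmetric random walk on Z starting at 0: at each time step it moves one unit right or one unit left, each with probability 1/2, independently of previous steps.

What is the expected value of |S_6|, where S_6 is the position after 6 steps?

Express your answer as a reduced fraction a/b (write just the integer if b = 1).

Answer: 15/8

Derivation:
S_6 takes values m ≡ 0 (mod 2) with |m| ≤ 6; P(S_6=m) = C(6,(6+m)/2)/2^6.
Total paths: 2^6 = 64
Distribution: P(S=-6)=1/64, P(S=-4)=6/64, P(S=-2)=15/64, P(S=0)=20/64, P(S=2)=15/64, P(S=4)=6/64, P(S=6)=1/64
E[|S_6|] = Σ_m |m|·P(S_6=m) = 120/64 = 15/8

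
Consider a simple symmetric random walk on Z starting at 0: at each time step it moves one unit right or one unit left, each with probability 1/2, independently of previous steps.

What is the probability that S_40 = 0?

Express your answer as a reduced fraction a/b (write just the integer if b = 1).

Answer: 34461632205/274877906944

Derivation:
To return to 0 after 40 steps: need exactly 20 steps of +1 and 20 of -1.
Favorable paths: C(40,20) = 137846528820
Total paths: 2^40 = 1099511627776
P = 137846528820/1099511627776 = 34461632205/274877906944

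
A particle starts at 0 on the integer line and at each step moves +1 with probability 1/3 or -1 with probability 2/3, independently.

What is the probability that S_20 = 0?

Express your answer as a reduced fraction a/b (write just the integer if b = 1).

To be at 0 after 20 steps: need exactly 10 steps of +1 and 10 of -1.
Number of such sequences: C(20,10) = 184756
Each has probability (1/3)^10 · (2/3)^10 = 1024/3486784401
P = 184756 · 1024/3486784401 = 189190144/3486784401

Answer: 189190144/3486784401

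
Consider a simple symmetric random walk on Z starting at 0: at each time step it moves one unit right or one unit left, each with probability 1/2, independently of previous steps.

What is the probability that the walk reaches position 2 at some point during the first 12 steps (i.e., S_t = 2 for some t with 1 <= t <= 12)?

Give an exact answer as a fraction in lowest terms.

Answer: 595/1024

Derivation:
Count via complement. Let g(t,s) = #length-t paths at position s with S_1..S_t all ≠ 2.
g(t,s) = g(t-1,s-1) + g(t-1,s+1) for s ≠ 2; g(t,2) = 0.
t=0: g(0,0)=1
t=1: g(1,-1)=1 g(1,1)=1
t=2: g(2,-2)=1 g(2,0)=2
t=3: g(3,-3)=1 g(3,-1)=3 g(3,1)=2
t=4: g(4,-4)=1 g(4,-2)=4 g(4,0)=5
t=5: g(5,-5)=1 g(5,-3)=5 g(5,-1)=9 g(5,1)=5
t=6: g(6,-6)=1 g(6,-4)=6 g(6,-2)=14 g(6,0)=14
t=7: g(7,-7)=1 g(7,-5)=7 g(7,-3)=20 g(7,-1)=28 g(7,1)=14
t=8: g(8,-8)=1 g(8,-6)=8 g(8,-4)=27 g(8,-2)=48 g(8,0)=42
t=9: g(9,-9)=1 g(9,-7)=9 g(9,-5)=35 g(9,-3)=75 g(9,-1)=90 g(9,1)=42
t=10: g(10,-10)=1 g(10,-8)=10 g(10,-6)=44 g(10,-4)=110 g(10,-2)=165 g(10,0)=132
t=11: g(11,-11)=1 g(11,-9)=11 g(11,-7)=54 g(11,-5)=154 g(11,-3)=275 g(11,-1)=297 g(11,1)=132
t=12: g(12,-12)=1 g(12,-10)=12 g(12,-8)=65 g(12,-6)=208 g(12,-4)=429 g(12,-2)=572 g(12,0)=429
Paths never hitting 2: Σ_s g(12,s) = 1716
Paths hitting 2: 2^12 - 1716 = 2380
P = 2380/4096 = 595/1024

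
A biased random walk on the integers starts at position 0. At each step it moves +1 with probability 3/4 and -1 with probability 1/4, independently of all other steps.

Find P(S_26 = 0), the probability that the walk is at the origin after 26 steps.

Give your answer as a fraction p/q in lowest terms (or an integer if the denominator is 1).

Answer: 2072739474225/562949953421312

Derivation:
To be at 0 after 26 steps: need exactly 13 steps of +1 and 13 of -1.
Number of such sequences: C(26,13) = 10400600
Each has probability (3/4)^13 · (1/4)^13 = 1594323/4503599627370496
P = 10400600 · 1594323/4503599627370496 = 2072739474225/562949953421312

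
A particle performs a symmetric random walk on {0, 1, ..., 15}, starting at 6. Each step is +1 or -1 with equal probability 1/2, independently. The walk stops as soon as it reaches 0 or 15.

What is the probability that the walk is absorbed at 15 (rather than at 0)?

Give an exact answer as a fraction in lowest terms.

Answer: 2/5

Derivation:
Symmetric walk (p = 1/2): the harmonic-function argument gives P(hit 15 before 0 | start at 6) = a/N.
P = 6/15 = 2/5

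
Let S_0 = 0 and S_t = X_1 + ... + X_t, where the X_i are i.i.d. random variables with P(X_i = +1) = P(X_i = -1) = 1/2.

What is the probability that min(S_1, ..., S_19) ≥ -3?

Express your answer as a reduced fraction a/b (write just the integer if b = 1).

Answer: 20995/32768

Derivation:
Let f(t,s) = #length-t paths at position s with S_1..S_t all ≥ -3.
f(t,s) = f(t-1,s-1) + f(t-1,s+1) for s ≥ -3; f(t,s) = 0 for s < -3.
t=0: f(0,0)=1
t=1: f(1,-1)=1 f(1,1)=1
t=2: f(2,-2)=1 f(2,0)=2 f(2,2)=1
t=3: f(3,-3)=1 f(3,-1)=3 f(3,1)=3 f(3,3)=1
t=4: f(4,-2)=4 f(4,0)=6 f(4,2)=4 f(4,4)=1
t=5: f(5,-3)=4 f(5,-1)=10 f(5,1)=10 f(5,3)=5 f(5,5)=1
t=6: f(6,-2)=14 f(6,0)=20 f(6,2)=15 f(6,4)=6 f(6,6)=1
t=7: f(7,-3)=14 f(7,-1)=34 f(7,1)=35 f(7,3)=21 f(7,5)=7 f(7,7)=1
t=8: f(8,-2)=48 f(8,0)=69 f(8,2)=56 f(8,4)=28 f(8,6)=8 f(8,8)=1
t=9: f(9,-3)=48 f(9,-1)=117 f(9,1)=125 f(9,3)=84 f(9,5)=36 f(9,7)=9 f(9,9)=1
t=10: f(10,-2)=165 f(10,0)=242 f(10,2)=209 f(10,4)=120 f(10,6)=45 f(10,8)=10 f(10,10)=1
t=11: f(11,-3)=165 f(11,-1)=407 f(11,1)=451 f(11,3)=329 f(11,5)=165 f(11,7)=55 f(11,9)=11 f(11,11)=1
t=12: f(12,-2)=572 f(12,0)=858 f(12,2)=780 f(12,4)=494 f(12,6)=220 f(12,8)=66 f(12,10)=12 f(12,12)=1
t=13: f(13,-3)=572 f(13,-1)=1430 f(13,1)=1638 f(13,3)=1274 f(13,5)=714 f(13,7)=286 f(13,9)=78 f(13,11)=13 f(13,13)=1
t=14: f(14,-2)=2002 f(14,0)=3068 f(14,2)=2912 f(14,4)=1988 f(14,6)=1000 f(14,8)=364 f(14,10)=91 f(14,12)=14 f(14,14)=1
t=15: f(15,-3)=2002 f(15,-1)=5070 f(15,1)=5980 f(15,3)=4900 f(15,5)=2988 f(15,7)=1364 f(15,9)=455 f(15,11)=105 f(15,13)=15 f(15,15)=1
t=16: f(16,-2)=7072 f(16,0)=11050 f(16,2)=10880 f(16,4)=7888 f(16,6)=4352 f(16,8)=1819 f(16,10)=560 f(16,12)=120 f(16,14)=16 f(16,16)=1
t=17: f(17,-3)=7072 f(17,-1)=18122 f(17,1)=21930 f(17,3)=18768 f(17,5)=12240 f(17,7)=6171 f(17,9)=2379 f(17,11)=680 f(17,13)=136 f(17,15)=17 f(17,17)=1
t=18: f(18,-2)=25194 f(18,0)=40052 f(18,2)=40698 f(18,4)=31008 f(18,6)=18411 f(18,8)=8550 f(18,10)=3059 f(18,12)=816 f(18,14)=153 f(18,16)=18 f(18,18)=1
t=19: f(19,-3)=25194 f(19,-1)=65246 f(19,1)=80750 f(19,3)=71706 f(19,5)=49419 f(19,7)=26961 f(19,9)=11609 f(19,11)=3875 f(19,13)=969 f(19,15)=171 f(19,17)=19 f(19,19)=1
Σ_s f(19,s) = 335920
P = 335920/524288 = 20995/32768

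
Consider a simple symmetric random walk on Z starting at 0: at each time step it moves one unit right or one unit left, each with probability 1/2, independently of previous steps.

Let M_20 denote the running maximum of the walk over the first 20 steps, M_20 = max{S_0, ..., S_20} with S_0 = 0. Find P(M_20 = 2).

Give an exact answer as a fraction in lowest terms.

Let M_20 = max(S_0,...,S_20). Use the reflection principle: for j ≥ 1, #{paths with M_20 ≥ j} = #{S_20 ≥ j} + #{S_20 ≥ j+1}.
By reflection, #{M_20 ≥ 2} = #{S_20 ≥ 2} + #{S_20 ≥ 3} = 431910 + 263950 = 695860.
#{M_20 ≥ 3} = #{S_20 ≥ 3} + #{S_20 ≥ 4} = 263950 + 263950 = 527900.
#{M_20 = 2} = 695860 - 527900 = 167960.
P(M_20 = 2) = 167960/1048576 = 20995/131072

Answer: 20995/131072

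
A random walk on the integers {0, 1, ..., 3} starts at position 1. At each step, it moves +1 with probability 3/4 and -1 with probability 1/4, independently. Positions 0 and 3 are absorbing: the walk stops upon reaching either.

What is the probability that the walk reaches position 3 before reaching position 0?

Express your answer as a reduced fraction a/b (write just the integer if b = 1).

Biased walk: p = 3/4, q = 1/4, r = q/p = 1/3
Gambler's ruin: P(hit 3 before 0 | start at 1) = (1 - r^a)/(1 - r^N)
r^1 = 1/3; r^3 = 1/27
P = (1 - 1/3) / (1 - 1/27) = 2/3 / 26/27 = 9/13

Answer: 9/13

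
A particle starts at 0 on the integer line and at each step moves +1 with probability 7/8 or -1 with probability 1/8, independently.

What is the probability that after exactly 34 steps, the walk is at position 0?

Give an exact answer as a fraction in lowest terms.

Answer: 135717003600585813906885/1267650600228229401496703205376

Derivation:
To be at 0 after 34 steps: need exactly 17 steps of +1 and 17 of -1.
Number of such sequences: C(34,17) = 2333606220
Each has probability (7/8)^17 · (1/8)^17 = 232630513987207/5070602400912917605986812821504
P = 2333606220 · 232630513987207/5070602400912917605986812821504 = 135717003600585813906885/1267650600228229401496703205376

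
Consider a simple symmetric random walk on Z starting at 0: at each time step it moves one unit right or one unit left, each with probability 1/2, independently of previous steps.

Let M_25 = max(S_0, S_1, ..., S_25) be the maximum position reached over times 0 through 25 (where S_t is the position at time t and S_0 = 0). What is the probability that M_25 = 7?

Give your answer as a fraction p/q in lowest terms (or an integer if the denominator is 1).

Answer: 2042975/33554432

Derivation:
Let M_25 = max(S_0,...,S_25). Use the reflection principle: for j ≥ 1, #{paths with M_25 ≥ j} = #{S_25 ≥ j} + #{S_25 ≥ j+1}.
By reflection, #{M_25 ≥ 7} = #{S_25 ≥ 7} + #{S_25 ≥ 8} = 3850756 + 1807781 = 5658537.
#{M_25 ≥ 8} = #{S_25 ≥ 8} + #{S_25 ≥ 9} = 1807781 + 1807781 = 3615562.
#{M_25 = 7} = 5658537 - 3615562 = 2042975.
P(M_25 = 7) = 2042975/33554432 = 2042975/33554432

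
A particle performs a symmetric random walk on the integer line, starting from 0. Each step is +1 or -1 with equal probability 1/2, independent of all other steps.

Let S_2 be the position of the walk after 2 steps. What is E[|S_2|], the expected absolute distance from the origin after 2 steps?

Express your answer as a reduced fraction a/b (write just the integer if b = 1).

Answer: 1

Derivation:
S_2 takes values m ≡ 0 (mod 2) with |m| ≤ 2; P(S_2=m) = C(2,(2+m)/2)/2^2.
Total paths: 2^2 = 4
Distribution: P(S=-2)=1/4, P(S=0)=2/4, P(S=2)=1/4
E[|S_2|] = Σ_m |m|·P(S_2=m) = 4/4 = 1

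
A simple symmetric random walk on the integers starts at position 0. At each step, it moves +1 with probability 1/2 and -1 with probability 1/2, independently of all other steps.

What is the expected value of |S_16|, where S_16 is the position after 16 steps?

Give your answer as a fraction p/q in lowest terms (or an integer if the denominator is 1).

S_16 takes values m ≡ 0 (mod 2) with |m| ≤ 16; P(S_16=m) = C(16,(16+m)/2)/2^16.
Total paths: 2^16 = 65536
Distribution: P(S=-16)=1/65536, P(S=-14)=16/65536, P(S=-12)=120/65536, P(S=-10)=560/65536, P(S=-8)=1820/65536, P(S=-6)=4368/65536, P(S=-4)=8008/65536, P(S=-2)=11440/65536, P(S=0)=12870/65536, P(S=2)=11440/65536, P(S=4)=8008/65536, P(S=6)=4368/65536, P(S=8)=1820/65536, P(S=10)=560/65536, P(S=12)=120/65536, P(S=14)=16/65536, P(S=16)=1/65536
E[|S_16|] = Σ_m |m|·P(S_16=m) = 205920/65536 = 6435/2048

Answer: 6435/2048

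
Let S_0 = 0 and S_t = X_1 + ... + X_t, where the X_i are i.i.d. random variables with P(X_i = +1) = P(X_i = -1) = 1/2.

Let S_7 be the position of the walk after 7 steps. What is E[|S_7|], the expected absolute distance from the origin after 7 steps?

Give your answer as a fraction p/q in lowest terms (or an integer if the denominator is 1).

S_7 takes values m ≡ 1 (mod 2) with |m| ≤ 7; P(S_7=m) = C(7,(7+m)/2)/2^7.
Total paths: 2^7 = 128
Distribution: P(S=-7)=1/128, P(S=-5)=7/128, P(S=-3)=21/128, P(S=-1)=35/128, P(S=1)=35/128, P(S=3)=21/128, P(S=5)=7/128, P(S=7)=1/128
E[|S_7|] = Σ_m |m|·P(S_7=m) = 280/128 = 35/16

Answer: 35/16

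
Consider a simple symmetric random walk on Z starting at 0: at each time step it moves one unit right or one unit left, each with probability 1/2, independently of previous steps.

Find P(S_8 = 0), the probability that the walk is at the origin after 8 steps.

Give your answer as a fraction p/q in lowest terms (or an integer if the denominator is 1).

Answer: 35/128

Derivation:
To return to 0 after 8 steps: need exactly 4 steps of +1 and 4 of -1.
Favorable paths: C(8,4) = 70
Total paths: 2^8 = 256
P = 70/256 = 35/128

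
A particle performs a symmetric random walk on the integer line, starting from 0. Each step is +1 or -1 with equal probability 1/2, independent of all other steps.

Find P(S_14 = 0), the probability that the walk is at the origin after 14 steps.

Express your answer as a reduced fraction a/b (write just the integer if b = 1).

To return to 0 after 14 steps: need exactly 7 steps of +1 and 7 of -1.
Favorable paths: C(14,7) = 3432
Total paths: 2^14 = 16384
P = 3432/16384 = 429/2048

Answer: 429/2048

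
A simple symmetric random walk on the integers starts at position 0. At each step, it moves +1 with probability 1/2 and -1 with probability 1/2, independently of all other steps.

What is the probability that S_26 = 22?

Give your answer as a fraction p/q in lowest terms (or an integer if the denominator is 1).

To reach position 22 after 26 steps: need 24 steps of +1 and 2 of -1.
Favorable paths: C(26,24) = 325
Total paths: 2^26 = 67108864
P = 325/67108864 = 325/67108864

Answer: 325/67108864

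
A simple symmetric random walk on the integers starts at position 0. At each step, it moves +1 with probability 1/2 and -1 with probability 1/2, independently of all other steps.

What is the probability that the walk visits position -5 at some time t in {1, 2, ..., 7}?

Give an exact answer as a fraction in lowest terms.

Answer: 9/128

Derivation:
Count via complement. Let g(t,s) = #length-t paths at position s with S_1..S_t all ≠ -5.
g(t,s) = g(t-1,s-1) + g(t-1,s+1) for s ≠ -5; g(t,-5) = 0.
t=0: g(0,0)=1
t=1: g(1,-1)=1 g(1,1)=1
t=2: g(2,-2)=1 g(2,0)=2 g(2,2)=1
t=3: g(3,-3)=1 g(3,-1)=3 g(3,1)=3 g(3,3)=1
t=4: g(4,-4)=1 g(4,-2)=4 g(4,0)=6 g(4,2)=4 g(4,4)=1
t=5: g(5,-3)=5 g(5,-1)=10 g(5,1)=10 g(5,3)=5 g(5,5)=1
t=6: g(6,-4)=5 g(6,-2)=15 g(6,0)=20 g(6,2)=15 g(6,4)=6 g(6,6)=1
t=7: g(7,-3)=20 g(7,-1)=35 g(7,1)=35 g(7,3)=21 g(7,5)=7 g(7,7)=1
Paths never hitting -5: Σ_s g(7,s) = 119
Paths hitting -5: 2^7 - 119 = 9
P = 9/128 = 9/128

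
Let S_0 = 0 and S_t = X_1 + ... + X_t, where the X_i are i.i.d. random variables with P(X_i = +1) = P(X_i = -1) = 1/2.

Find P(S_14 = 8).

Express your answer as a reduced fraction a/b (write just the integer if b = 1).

To reach position 8 after 14 steps: need 11 steps of +1 and 3 of -1.
Favorable paths: C(14,11) = 364
Total paths: 2^14 = 16384
P = 364/16384 = 91/4096

Answer: 91/4096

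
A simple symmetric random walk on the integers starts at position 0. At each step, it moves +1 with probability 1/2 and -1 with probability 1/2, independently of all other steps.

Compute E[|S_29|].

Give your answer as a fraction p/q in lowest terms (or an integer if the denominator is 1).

Answer: 145422675/33554432

Derivation:
S_29 takes values m ≡ 1 (mod 2) with |m| ≤ 29; P(S_29=m) = C(29,(29+m)/2)/2^29.
Total paths: 2^29 = 536870912
Distribution: P(S=-29)=1/536870912, P(S=-27)=29/536870912, P(S=-25)=406/536870912, P(S=-23)=3654/536870912, P(S=-21)=23751/536870912, P(S=-19)=118755/536870912, P(S=-17)=475020/536870912, P(S=-15)=1560780/536870912, P(S=-13)=4292145/536870912, P(S=-11)=10015005/536870912, P(S=-9)=20030010/536870912, P(S=-7)=34597290/536870912, P(S=-5)=51895935/536870912, P(S=-3)=67863915/536870912, P(S=-1)=77558760/536870912, P(S=1)=77558760/536870912, P(S=3)=67863915/536870912, P(S=5)=51895935/536870912, P(S=7)=34597290/536870912, P(S=9)=20030010/536870912, P(S=11)=10015005/536870912, P(S=13)=4292145/536870912, P(S=15)=1560780/536870912, P(S=17)=475020/536870912, P(S=19)=118755/536870912, P(S=21)=23751/536870912, P(S=23)=3654/536870912, P(S=25)=406/536870912, P(S=27)=29/536870912, P(S=29)=1/536870912
E[|S_29|] = Σ_m |m|·P(S_29=m) = 2326762800/536870912 = 145422675/33554432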